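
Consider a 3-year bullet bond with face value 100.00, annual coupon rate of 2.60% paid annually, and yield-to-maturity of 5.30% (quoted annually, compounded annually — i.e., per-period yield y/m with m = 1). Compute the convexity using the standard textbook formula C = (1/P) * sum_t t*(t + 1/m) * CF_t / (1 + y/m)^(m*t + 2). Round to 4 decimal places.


Answer: Convexity = 10.4453

Derivation:
Coupon per period c = face * coupon_rate / m = 2.600000
Periods per year m = 1; per-period yield y/m = 0.053000
Number of cashflows N = 3
Cashflows (t years, CF_t, discount factor 1/(1+y/m)^(m*t), PV):
  t = 1.0000: CF_t = 2.600000, DF = 0.949668, PV = 2.469136
  t = 2.0000: CF_t = 2.600000, DF = 0.901869, PV = 2.344858
  t = 3.0000: CF_t = 102.600000, DF = 0.856475, PV = 87.874375
Price P = sum_t PV_t = 92.688369
Convexity numerator sum_t t*(t + 1/m) * CF_t / (1+y/m)^(m*t + 2):
  t = 1.0000: term = 4.453672
  t = 2.0000: term = 12.688524
  t = 3.0000: term = 951.013651
Convexity = (1/P) * sum = 968.155847 / 92.688369 = 10.445279


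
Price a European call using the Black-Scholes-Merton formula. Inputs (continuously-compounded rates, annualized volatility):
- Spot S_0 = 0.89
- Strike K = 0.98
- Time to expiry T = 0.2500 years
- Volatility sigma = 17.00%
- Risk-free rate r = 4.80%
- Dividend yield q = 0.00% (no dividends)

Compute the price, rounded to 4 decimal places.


d1 = (ln(S/K) + (r - q + 0.5*sigma^2) * T) / (sigma * sqrt(T)) = -0.94963069
d2 = d1 - sigma * sqrt(T) = -1.03463069
exp(-rT) = 0.98807171; exp(-qT) = 1.00000000
C = S_0 * exp(-qT) * N(d1) - K * exp(-rT) * N(d2)
N(d1) = 0.17114997; N(d2) = 0.15042071
C = 0.8900 * 1.00000000 * 0.17114997 - 0.9800 * 0.98807171 * 0.15042071 = 0.0067

Answer: Price = 0.0067


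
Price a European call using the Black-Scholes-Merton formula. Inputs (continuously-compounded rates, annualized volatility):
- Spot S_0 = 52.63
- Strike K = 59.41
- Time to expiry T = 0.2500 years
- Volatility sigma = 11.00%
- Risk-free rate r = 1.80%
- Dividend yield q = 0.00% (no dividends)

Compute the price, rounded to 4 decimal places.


d1 = (ln(S/K) + (r - q + 0.5*sigma^2) * T) / (sigma * sqrt(T)) = -2.09388660
d2 = d1 - sigma * sqrt(T) = -2.14888660
exp(-rT) = 0.99551011; exp(-qT) = 1.00000000
C = S_0 * exp(-qT) * N(d1) - K * exp(-rT) * N(d2)
N(d1) = 0.01813504; N(d2) = 0.01582170
C = 52.6300 * 1.00000000 * 0.01813504 - 59.4100 * 0.99551011 * 0.01582170 = 0.0187

Answer: Price = 0.0187


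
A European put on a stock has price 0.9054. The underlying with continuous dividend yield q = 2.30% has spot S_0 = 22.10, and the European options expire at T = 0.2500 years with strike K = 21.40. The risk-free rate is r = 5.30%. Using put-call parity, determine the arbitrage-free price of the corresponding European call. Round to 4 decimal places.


Put-call parity: C - P = S_0 * exp(-qT) - K * exp(-rT).
S_0 * exp(-qT) = 22.1000 * 0.99426650 = 21.97328964
K * exp(-rT) = 21.4000 * 0.98683739 = 21.11832025
C = P + S*exp(-qT) - K*exp(-rT)
C = 0.9054 + 21.97328964 - 21.11832025 = 1.7604

Answer: Call price = 1.7604


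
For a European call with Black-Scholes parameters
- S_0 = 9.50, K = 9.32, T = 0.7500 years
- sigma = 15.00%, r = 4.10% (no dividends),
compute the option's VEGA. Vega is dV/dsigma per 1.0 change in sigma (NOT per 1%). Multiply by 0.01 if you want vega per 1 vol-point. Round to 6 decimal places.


Answer: Vega = 2.967580

Derivation:
d1 = 0.4489219343; d2 = 0.3190181237
phi(d1) = 0.3607016976; exp(-qT) = 1.0000000000; exp(-rT) = 0.9697179723
Vega = S * exp(-qT) * phi(d1) * sqrt(T) = 9.5000 * 1.0000000000 * 0.3607016976 * 0.8660254038 = 2.967580


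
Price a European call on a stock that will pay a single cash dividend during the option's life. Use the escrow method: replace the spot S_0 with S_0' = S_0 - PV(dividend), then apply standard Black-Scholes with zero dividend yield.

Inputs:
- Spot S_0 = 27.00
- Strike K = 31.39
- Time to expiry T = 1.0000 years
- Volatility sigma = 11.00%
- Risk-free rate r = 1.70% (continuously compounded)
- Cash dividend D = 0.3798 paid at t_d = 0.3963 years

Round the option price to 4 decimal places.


PV(D) = D * exp(-r * t_d) = 0.3798 * 0.99328554 = 0.37724985
S_0' = S_0 - PV(D) = 27.0000 - 0.37724985 = 26.62275015
d1 = (ln(S_0'/K) + (r + sigma^2/2)*T) / (sigma*sqrt(T)) = -1.28793865
d2 = d1 - sigma*sqrt(T) = -1.39793865
exp(-rT) = 0.98314368
N(d1) = 0.09888366; N(d2) = 0.08106575
C = S_0' * N(d1) - K * exp(-rT) * N(d2) = 26.62275015 * 0.09888366 - 31.3900 * 0.98314368 * 0.08106575 = 0.1308

Answer: Price = 0.1308


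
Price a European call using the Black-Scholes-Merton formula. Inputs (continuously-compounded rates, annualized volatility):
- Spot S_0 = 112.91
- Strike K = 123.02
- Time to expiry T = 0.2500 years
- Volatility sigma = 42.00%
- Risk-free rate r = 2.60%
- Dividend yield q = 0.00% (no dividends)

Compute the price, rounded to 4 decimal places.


Answer: Price = 5.8639

Derivation:
d1 = (ln(S/K) + (r - q + 0.5*sigma^2) * T) / (sigma * sqrt(T)) = -0.27240906
d2 = d1 - sigma * sqrt(T) = -0.48240906
exp(-rT) = 0.99352108; exp(-qT) = 1.00000000
C = S_0 * exp(-qT) * N(d1) - K * exp(-rT) * N(d2)
N(d1) = 0.39265375; N(d2) = 0.31475769
C = 112.9100 * 1.00000000 * 0.39265375 - 123.0200 * 0.99352108 * 0.31475769 = 5.8639


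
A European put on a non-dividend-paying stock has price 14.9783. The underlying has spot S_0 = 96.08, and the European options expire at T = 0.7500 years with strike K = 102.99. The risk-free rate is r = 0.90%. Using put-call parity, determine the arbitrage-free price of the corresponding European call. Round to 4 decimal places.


Put-call parity: C - P = S_0 * exp(-qT) - K * exp(-rT).
S_0 * exp(-qT) = 96.0800 * 1.00000000 = 96.08000000
K * exp(-rT) = 102.9900 * 0.99327273 = 102.29715847
C = P + S*exp(-qT) - K*exp(-rT)
C = 14.9783 + 96.08000000 - 102.29715847 = 8.7611

Answer: Call price = 8.7611


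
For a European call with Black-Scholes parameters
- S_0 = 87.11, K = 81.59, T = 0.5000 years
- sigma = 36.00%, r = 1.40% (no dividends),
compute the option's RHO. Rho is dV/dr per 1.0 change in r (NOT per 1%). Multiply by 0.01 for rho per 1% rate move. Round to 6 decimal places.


d1 = 0.4119485564; d2 = 0.1573901152
phi(d1) = 0.3664880588; exp(-qT) = 1.0000000000; exp(-rT) = 0.9930244429
N(d2) = 0.5625312984
Rho = K*T*exp(-rT)*N(d2) = 81.5900 * 0.5000 * 0.9930244429 * 0.5625312984 = 22.788386

Answer: Rho = 22.788386


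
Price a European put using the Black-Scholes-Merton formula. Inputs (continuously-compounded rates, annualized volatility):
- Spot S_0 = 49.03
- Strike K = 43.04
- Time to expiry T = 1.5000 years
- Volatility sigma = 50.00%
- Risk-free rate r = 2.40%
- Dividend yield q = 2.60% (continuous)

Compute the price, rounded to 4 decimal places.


Answer: Price = 8.0684

Derivation:
d1 = (ln(S/K) + (r - q + 0.5*sigma^2) * T) / (sigma * sqrt(T)) = 0.51407023
d2 = d1 - sigma * sqrt(T) = -0.09830220
exp(-rT) = 0.96464029; exp(-qT) = 0.96175071
P = K * exp(-rT) * N(-d2) - S_0 * exp(-qT) * N(-d1)
N(-d1) = 0.30360144; N(-d2) = 0.53915384
P = 43.0400 * 0.96464029 * 0.53915384 - 49.0300 * 0.96175071 * 0.30360144 = 8.0684


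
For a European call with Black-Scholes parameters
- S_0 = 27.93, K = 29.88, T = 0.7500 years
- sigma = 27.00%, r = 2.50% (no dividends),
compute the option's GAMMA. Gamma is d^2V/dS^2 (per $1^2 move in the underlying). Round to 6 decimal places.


Answer: Gamma = 0.060831

Derivation:
d1 = -0.0915227635; d2 = -0.3253496225
phi(d1) = 0.3972749212; exp(-qT) = 1.0000000000; exp(-rT) = 0.9814246877
Gamma = exp(-qT) * phi(d1) / (S * sigma * sqrt(T)) = 1.0000000000 * 0.3972749212 / (27.9300 * 0.2700 * 0.8660254038) = 0.060831


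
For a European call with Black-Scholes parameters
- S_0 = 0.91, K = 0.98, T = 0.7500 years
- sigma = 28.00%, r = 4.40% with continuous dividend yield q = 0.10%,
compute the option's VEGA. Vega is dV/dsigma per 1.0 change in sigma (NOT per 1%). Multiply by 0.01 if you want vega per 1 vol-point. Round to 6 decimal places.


d1 = -0.0513758113; d2 = -0.2938629243
phi(d1) = 0.3984161288; exp(-qT) = 0.9992502812; exp(-rT) = 0.9675385596
Vega = S * exp(-qT) * phi(d1) * sqrt(T) = 0.9100 * 0.9992502812 * 0.3984161288 * 0.8660254038 = 0.313750

Answer: Vega = 0.313750


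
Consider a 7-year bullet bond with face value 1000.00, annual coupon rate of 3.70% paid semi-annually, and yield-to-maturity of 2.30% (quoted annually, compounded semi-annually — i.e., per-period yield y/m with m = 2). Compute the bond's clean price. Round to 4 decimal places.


Coupon per period c = face * coupon_rate / m = 18.500000
Periods per year m = 2; per-period yield y/m = 0.011500
Number of cashflows N = 14
Cashflows (t years, CF_t, discount factor 1/(1+y/m)^(m*t), PV):
  t = 0.5000: CF_t = 18.500000, DF = 0.988631, PV = 18.289669
  t = 1.0000: CF_t = 18.500000, DF = 0.977391, PV = 18.081729
  t = 1.5000: CF_t = 18.500000, DF = 0.966279, PV = 17.876153
  t = 2.0000: CF_t = 18.500000, DF = 0.955293, PV = 17.672915
  t = 2.5000: CF_t = 18.500000, DF = 0.944432, PV = 17.471987
  t = 3.0000: CF_t = 18.500000, DF = 0.933694, PV = 17.273343
  t = 3.5000: CF_t = 18.500000, DF = 0.923079, PV = 17.076958
  t = 4.0000: CF_t = 18.500000, DF = 0.912584, PV = 16.882806
  t = 4.5000: CF_t = 18.500000, DF = 0.902209, PV = 16.690861
  t = 5.0000: CF_t = 18.500000, DF = 0.891951, PV = 16.501099
  t = 5.5000: CF_t = 18.500000, DF = 0.881810, PV = 16.313493
  t = 6.0000: CF_t = 18.500000, DF = 0.871785, PV = 16.128021
  t = 6.5000: CF_t = 18.500000, DF = 0.861873, PV = 15.944658
  t = 7.0000: CF_t = 1018.500000, DF = 0.852075, PV = 867.837902
Price P = sum_t PV_t = 1090.041594

Answer: Price = 1090.0416


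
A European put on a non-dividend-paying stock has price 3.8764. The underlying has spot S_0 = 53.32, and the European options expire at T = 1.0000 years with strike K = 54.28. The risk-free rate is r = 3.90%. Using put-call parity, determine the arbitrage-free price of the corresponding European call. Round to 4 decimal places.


Put-call parity: C - P = S_0 * exp(-qT) - K * exp(-rT).
S_0 * exp(-qT) = 53.3200 * 1.00000000 = 53.32000000
K * exp(-rT) = 54.2800 * 0.96175071 = 52.20382849
C = P + S*exp(-qT) - K*exp(-rT)
C = 3.8764 + 53.32000000 - 52.20382849 = 4.9926

Answer: Call price = 4.9926


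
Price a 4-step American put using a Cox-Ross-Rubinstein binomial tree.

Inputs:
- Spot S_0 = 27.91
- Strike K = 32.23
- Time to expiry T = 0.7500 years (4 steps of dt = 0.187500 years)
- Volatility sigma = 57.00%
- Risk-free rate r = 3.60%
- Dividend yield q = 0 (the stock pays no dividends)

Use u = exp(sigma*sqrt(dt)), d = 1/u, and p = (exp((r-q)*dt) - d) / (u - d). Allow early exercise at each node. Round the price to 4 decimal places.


Answer: Price = V(0,0) = 8.0450

Derivation:
dt = T/N = 0.187500
u = exp(sigma*sqrt(dt)) = 1.279945; d = 1/u = 0.781283
p = (exp((r-q)*dt) - d) / (u - d) = 0.452189
Discount per step: exp(-r*dt) = 0.993273
Stock lattice S(k, i) with i counting down-moves:
  k=0: S(0,0) = 27.9100
  k=1: S(1,0) = 35.7233; S(1,1) = 21.8056
  k=2: S(2,0) = 45.7238; S(2,1) = 27.9100; S(2,2) = 17.0364
  k=3: S(3,0) = 58.5240; S(3,1) = 35.7233; S(3,2) = 21.8056; S(3,3) = 13.3102
  k=4: S(4,0) = 74.9075; S(4,1) = 45.7238; S(4,2) = 27.9100; S(4,3) = 17.0364; S(4,4) = 10.3991
Terminal payoffs V(N, i) = max(K - S_T, 0):
  V(4,0) = 0.000000; V(4,1) = 0.000000; V(4,2) = 4.320000; V(4,3) = 15.193628; V(4,4) = 21.830933
Backward induction: V(k, i) = exp(-r*dt) * [p * V(k+1, i) + (1-p) * V(k+1, i+1)]; then take max(V_cont, immediate exercise) for American.
  V(3,0) = exp(-r*dt) * [p*0.000000 + (1-p)*0.000000] = 0.000000; exercise = 0.000000; V(3,0) = max -> 0.000000
  V(3,1) = exp(-r*dt) * [p*0.000000 + (1-p)*4.320000] = 2.350623; exercise = 0.000000; V(3,1) = max -> 2.350623
  V(3,2) = exp(-r*dt) * [p*4.320000 + (1-p)*15.193628] = 10.207559; exercise = 10.424378; V(3,2) = max -> 10.424378
  V(3,3) = exp(-r*dt) * [p*15.193628 + (1-p)*21.830933] = 18.702945; exercise = 18.919764; V(3,3) = max -> 18.919764
  V(2,0) = exp(-r*dt) * [p*0.000000 + (1-p)*2.350623] = 1.279034; exercise = 0.000000; V(2,0) = max -> 1.279034
  V(2,1) = exp(-r*dt) * [p*2.350623 + (1-p)*10.424378] = 6.727947; exercise = 4.320000; V(2,1) = max -> 6.727947
  V(2,2) = exp(-r*dt) * [p*10.424378 + (1-p)*18.919764] = 14.976808; exercise = 15.193628; V(2,2) = max -> 15.193628
  V(1,0) = exp(-r*dt) * [p*1.279034 + (1-p)*6.727947] = 4.235323; exercise = 0.000000; V(1,0) = max -> 4.235323
  V(1,1) = exp(-r*dt) * [p*6.727947 + (1-p)*15.193628] = 11.289081; exercise = 10.424378; V(1,1) = max -> 11.289081
  V(0,0) = exp(-r*dt) * [p*4.235323 + (1-p)*11.289081] = 8.044962; exercise = 4.320000; V(0,0) = max -> 8.044962


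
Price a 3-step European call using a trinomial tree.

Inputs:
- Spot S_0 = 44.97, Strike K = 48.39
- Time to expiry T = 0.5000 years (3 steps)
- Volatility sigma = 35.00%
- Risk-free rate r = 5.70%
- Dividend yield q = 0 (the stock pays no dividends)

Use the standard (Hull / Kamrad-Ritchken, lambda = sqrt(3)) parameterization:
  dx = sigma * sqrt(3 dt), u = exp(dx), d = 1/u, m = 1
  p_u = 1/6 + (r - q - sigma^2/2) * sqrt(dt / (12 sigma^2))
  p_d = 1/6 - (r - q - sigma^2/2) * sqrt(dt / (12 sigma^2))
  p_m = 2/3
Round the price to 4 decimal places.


dt = T/N = 0.166667; dx = sigma*sqrt(3*dt) = 0.247487
u = exp(dx) = 1.280803; d = 1/u = 0.780760
p_u = 0.165236, p_m = 0.666667, p_d = 0.168098
Discount per step: exp(-r*dt) = 0.990545
Stock lattice S(k, j) with j the centered position index:
  k=0: S(0,+0) = 44.9700
  k=1: S(1,-1) = 35.1108; S(1,+0) = 44.9700; S(1,+1) = 57.5977
  k=2: S(2,-2) = 27.4131; S(2,-1) = 35.1108; S(2,+0) = 44.9700; S(2,+1) = 57.5977; S(2,+2) = 73.7713
  k=3: S(3,-3) = 21.4031; S(3,-2) = 27.4131; S(3,-1) = 35.1108; S(3,+0) = 44.9700; S(3,+1) = 57.5977; S(3,+2) = 73.7713; S(3,+3) = 94.4866
Terminal payoffs V(N, j) = max(S_T - K, 0):
  V(3,-3) = 0.000000; V(3,-2) = 0.000000; V(3,-1) = 0.000000; V(3,+0) = 0.000000; V(3,+1) = 9.207719; V(3,+2) = 25.381343; V(3,+3) = 46.096571
Backward induction: V(k, j) = exp(-r*dt) * [p_u * V(k+1, j+1) + p_m * V(k+1, j) + p_d * V(k+1, j-1)]
  V(2,-2) = exp(-r*dt) * [p_u*0.000000 + p_m*0.000000 + p_d*0.000000] = 0.000000
  V(2,-1) = exp(-r*dt) * [p_u*0.000000 + p_m*0.000000 + p_d*0.000000] = 0.000000
  V(2,+0) = exp(-r*dt) * [p_u*9.207719 + p_m*0.000000 + p_d*0.000000] = 1.507058
  V(2,+1) = exp(-r*dt) * [p_u*25.381343 + p_m*9.207719 + p_d*0.000000] = 10.234689
  V(2,+2) = exp(-r*dt) * [p_u*46.096571 + p_m*25.381343 + p_d*9.207719] = 25.838848
  V(1,-1) = exp(-r*dt) * [p_u*1.507058 + p_m*0.000000 + p_d*0.000000] = 0.246665
  V(1,+0) = exp(-r*dt) * [p_u*10.234689 + p_m*1.507058 + p_d*0.000000] = 2.670351
  V(1,+1) = exp(-r*dt) * [p_u*25.838848 + p_m*10.234689 + p_d*1.507058] = 11.238681
  V(0,+0) = exp(-r*dt) * [p_u*11.238681 + p_m*2.670351 + p_d*0.246665] = 3.643946

Answer: Price = V(0,0) = 3.6439


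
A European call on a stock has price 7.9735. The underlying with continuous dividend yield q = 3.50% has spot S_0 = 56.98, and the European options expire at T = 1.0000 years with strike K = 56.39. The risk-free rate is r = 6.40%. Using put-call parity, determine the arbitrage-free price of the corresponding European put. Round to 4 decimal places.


Answer: Put price = 5.8474

Derivation:
Put-call parity: C - P = S_0 * exp(-qT) - K * exp(-rT).
S_0 * exp(-qT) = 56.9800 * 0.96560542 = 55.02019662
K * exp(-rT) = 56.3900 * 0.93800500 = 52.89410192
P = C - S*exp(-qT) + K*exp(-rT)
P = 7.9735 - 55.02019662 + 52.89410192 = 5.8474


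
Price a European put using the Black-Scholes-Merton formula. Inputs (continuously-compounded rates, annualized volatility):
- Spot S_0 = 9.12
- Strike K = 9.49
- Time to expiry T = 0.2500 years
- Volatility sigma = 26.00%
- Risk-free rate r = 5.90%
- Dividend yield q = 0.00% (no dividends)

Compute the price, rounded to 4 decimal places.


d1 = (ln(S/K) + (r - q + 0.5*sigma^2) * T) / (sigma * sqrt(T)) = -0.12745237
d2 = d1 - sigma * sqrt(T) = -0.25745237
exp(-rT) = 0.98535825; exp(-qT) = 1.00000000
P = K * exp(-rT) * N(-d2) - S_0 * exp(-qT) * N(-d1)
N(-d1) = 0.55070882; N(-d2) = 0.60158521
P = 9.4900 * 0.98535825 * 0.60158521 - 9.1200 * 1.00000000 * 0.55070882 = 0.6030

Answer: Price = 0.6030


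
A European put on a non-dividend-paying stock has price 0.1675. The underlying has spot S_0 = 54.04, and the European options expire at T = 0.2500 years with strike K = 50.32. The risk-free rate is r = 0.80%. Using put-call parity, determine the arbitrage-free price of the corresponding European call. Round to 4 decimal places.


Put-call parity: C - P = S_0 * exp(-qT) - K * exp(-rT).
S_0 * exp(-qT) = 54.0400 * 1.00000000 = 54.04000000
K * exp(-rT) = 50.3200 * 0.99800200 = 50.21946057
C = P + S*exp(-qT) - K*exp(-rT)
C = 0.1675 + 54.04000000 - 50.21946057 = 3.9880

Answer: Call price = 3.9880


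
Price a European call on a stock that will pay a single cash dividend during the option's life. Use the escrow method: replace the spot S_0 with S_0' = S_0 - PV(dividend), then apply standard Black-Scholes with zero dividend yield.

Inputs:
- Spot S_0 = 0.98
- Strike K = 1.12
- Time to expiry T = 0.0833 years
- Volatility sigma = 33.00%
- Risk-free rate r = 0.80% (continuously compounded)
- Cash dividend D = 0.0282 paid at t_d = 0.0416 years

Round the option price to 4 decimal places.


Answer: Price = 0.0018

Derivation:
PV(D) = D * exp(-r * t_d) = 0.0282 * 0.99966726 = 0.02819062
S_0' = S_0 - PV(D) = 0.9800 - 0.02819062 = 0.95180938
d1 = (ln(S_0'/K) + (r + sigma^2/2)*T) / (sigma*sqrt(T)) = -1.65383144
d2 = d1 - sigma*sqrt(T) = -1.74907518
exp(-rT) = 0.99933382
N(d1) = 0.04908088; N(d2) = 0.04013901
C = S_0' * N(d1) - K * exp(-rT) * N(d2) = 0.95180938 * 0.04908088 - 1.1200 * 0.99933382 * 0.04013901 = 0.0018


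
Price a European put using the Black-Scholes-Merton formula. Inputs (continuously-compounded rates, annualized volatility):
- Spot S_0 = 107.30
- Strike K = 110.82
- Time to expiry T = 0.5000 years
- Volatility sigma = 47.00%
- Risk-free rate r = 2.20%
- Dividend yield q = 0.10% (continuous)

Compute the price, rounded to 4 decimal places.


d1 = (ln(S/K) + (r - q + 0.5*sigma^2) * T) / (sigma * sqrt(T)) = 0.10063901
d2 = d1 - sigma * sqrt(T) = -0.23170118
exp(-rT) = 0.98906028; exp(-qT) = 0.99950012
P = K * exp(-rT) * N(-d2) - S_0 * exp(-qT) * N(-d1)
N(-d1) = 0.45991852; N(-d2) = 0.59161494
P = 110.8200 * 0.98906028 * 0.59161494 - 107.3000 * 0.99950012 * 0.45991852 = 15.5209

Answer: Price = 15.5209


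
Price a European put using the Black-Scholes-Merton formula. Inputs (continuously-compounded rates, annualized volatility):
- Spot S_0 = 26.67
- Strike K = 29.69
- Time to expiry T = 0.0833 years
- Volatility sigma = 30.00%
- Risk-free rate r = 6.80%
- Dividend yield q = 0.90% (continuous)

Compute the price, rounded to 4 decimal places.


d1 = (ln(S/K) + (r - q + 0.5*sigma^2) * T) / (sigma * sqrt(T)) = -1.13885202
d2 = d1 - sigma * sqrt(T) = -1.22543724
exp(-rT) = 0.99435161; exp(-qT) = 0.99925058
P = K * exp(-rT) * N(-d2) - S_0 * exp(-qT) * N(-d1)
N(-d1) = 0.87261756; N(-d2) = 0.88979474
P = 29.6900 * 0.99435161 * 0.88979474 - 26.6700 * 0.99925058 * 0.87261756 = 3.0135

Answer: Price = 3.0135


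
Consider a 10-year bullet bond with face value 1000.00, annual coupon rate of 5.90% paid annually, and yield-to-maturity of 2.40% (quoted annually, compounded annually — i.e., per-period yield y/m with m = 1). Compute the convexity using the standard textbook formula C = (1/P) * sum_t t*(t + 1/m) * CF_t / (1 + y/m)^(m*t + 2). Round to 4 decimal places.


Answer: Convexity = 79.0430

Derivation:
Coupon per period c = face * coupon_rate / m = 59.000000
Periods per year m = 1; per-period yield y/m = 0.024000
Number of cashflows N = 10
Cashflows (t years, CF_t, discount factor 1/(1+y/m)^(m*t), PV):
  t = 1.0000: CF_t = 59.000000, DF = 0.976562, PV = 57.617188
  t = 2.0000: CF_t = 59.000000, DF = 0.953674, PV = 56.266785
  t = 3.0000: CF_t = 59.000000, DF = 0.931323, PV = 54.948032
  t = 4.0000: CF_t = 59.000000, DF = 0.909495, PV = 53.660187
  t = 5.0000: CF_t = 59.000000, DF = 0.888178, PV = 52.402527
  t = 6.0000: CF_t = 59.000000, DF = 0.867362, PV = 51.174343
  t = 7.0000: CF_t = 59.000000, DF = 0.847033, PV = 49.974944
  t = 8.0000: CF_t = 59.000000, DF = 0.827181, PV = 48.803656
  t = 9.0000: CF_t = 59.000000, DF = 0.807794, PV = 47.659820
  t = 10.0000: CF_t = 1059.000000, DF = 0.788861, PV = 835.403699
Price P = sum_t PV_t = 1307.911180
Convexity numerator sum_t t*(t + 1/m) * CF_t / (1+y/m)^(m*t + 2):
  t = 1.0000: term = 109.896064
  t = 2.0000: term = 321.961124
  t = 3.0000: term = 628.830321
  t = 4.0000: term = 1023.486851
  t = 5.0000: term = 1499.248317
  t = 6.0000: term = 2049.753558
  t = 7.0000: term = 2668.949945
  t = 8.0000: term = 3351.081125
  t = 9.0000: term = 4090.675202
  t = 10.0000: term = 87637.335633
Convexity = (1/P) * sum = 103381.218141 / 1307.911180 = 79.042996


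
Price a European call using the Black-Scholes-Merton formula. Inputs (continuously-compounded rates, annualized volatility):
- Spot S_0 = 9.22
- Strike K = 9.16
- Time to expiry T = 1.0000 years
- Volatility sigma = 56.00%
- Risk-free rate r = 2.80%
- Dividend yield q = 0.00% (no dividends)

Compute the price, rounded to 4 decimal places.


d1 = (ln(S/K) + (r - q + 0.5*sigma^2) * T) / (sigma * sqrt(T)) = 0.34165868
d2 = d1 - sigma * sqrt(T) = -0.21834132
exp(-rT) = 0.97238837; exp(-qT) = 1.00000000
C = S_0 * exp(-qT) * N(d1) - K * exp(-rT) * N(d2)
N(d1) = 0.63369611; N(d2) = 0.41358159
C = 9.2200 * 1.00000000 * 0.63369611 - 9.1600 * 0.97238837 * 0.41358159 = 2.1589

Answer: Price = 2.1589


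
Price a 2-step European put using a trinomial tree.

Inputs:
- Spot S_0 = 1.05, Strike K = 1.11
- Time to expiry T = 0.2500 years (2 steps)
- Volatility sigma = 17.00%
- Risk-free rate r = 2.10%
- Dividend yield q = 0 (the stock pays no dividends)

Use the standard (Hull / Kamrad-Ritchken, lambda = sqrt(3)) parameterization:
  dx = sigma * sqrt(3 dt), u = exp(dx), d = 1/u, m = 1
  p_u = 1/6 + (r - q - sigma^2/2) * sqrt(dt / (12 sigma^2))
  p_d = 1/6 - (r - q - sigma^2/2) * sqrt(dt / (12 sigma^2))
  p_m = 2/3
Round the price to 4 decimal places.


dt = T/N = 0.125000; dx = sigma*sqrt(3*dt) = 0.104103
u = exp(dx) = 1.109715; d = 1/u = 0.901132
p_u = 0.170599, p_m = 0.666667, p_d = 0.162734
Discount per step: exp(-r*dt) = 0.997378
Stock lattice S(k, j) with j the centered position index:
  k=0: S(0,+0) = 1.0500
  k=1: S(1,-1) = 0.9462; S(1,+0) = 1.0500; S(1,+1) = 1.1652
  k=2: S(2,-2) = 0.8526; S(2,-1) = 0.9462; S(2,+0) = 1.0500; S(2,+1) = 1.1652; S(2,+2) = 1.2930
Terminal payoffs V(N, j) = max(K - S_T, 0):
  V(2,-2) = 0.257359; V(2,-1) = 0.163811; V(2,+0) = 0.060000; V(2,+1) = 0.000000; V(2,+2) = 0.000000
Backward induction: V(k, j) = exp(-r*dt) * [p_u * V(k+1, j+1) + p_m * V(k+1, j) + p_d * V(k+1, j-1)]
  V(1,-1) = exp(-r*dt) * [p_u*0.060000 + p_m*0.163811 + p_d*0.257359] = 0.160902
  V(1,+0) = exp(-r*dt) * [p_u*0.000000 + p_m*0.060000 + p_d*0.163811] = 0.066483
  V(1,+1) = exp(-r*dt) * [p_u*0.000000 + p_m*0.000000 + p_d*0.060000] = 0.009738
  V(0,+0) = exp(-r*dt) * [p_u*0.009738 + p_m*0.066483 + p_d*0.160902] = 0.071978

Answer: Price = V(0,0) = 0.0720


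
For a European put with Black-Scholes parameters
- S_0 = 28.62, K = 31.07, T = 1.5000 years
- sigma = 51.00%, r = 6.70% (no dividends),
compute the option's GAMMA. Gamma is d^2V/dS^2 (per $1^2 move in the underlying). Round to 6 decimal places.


Answer: Gamma = 0.021051

Derivation:
d1 = 0.3417087032; d2 = -0.2829111812
phi(d1) = 0.3763179233; exp(-qT) = 1.0000000000; exp(-rT) = 0.9043851124
Gamma = exp(-qT) * phi(d1) / (S * sigma * sqrt(T)) = 1.0000000000 * 0.3763179233 / (28.6200 * 0.5100 * 1.2247448714) = 0.021051


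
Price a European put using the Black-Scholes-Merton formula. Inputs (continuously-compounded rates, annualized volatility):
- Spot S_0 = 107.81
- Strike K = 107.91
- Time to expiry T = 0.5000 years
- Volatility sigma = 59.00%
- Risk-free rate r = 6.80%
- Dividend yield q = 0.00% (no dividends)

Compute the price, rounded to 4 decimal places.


Answer: Price = 15.8250

Derivation:
d1 = (ln(S/K) + (r - q + 0.5*sigma^2) * T) / (sigma * sqrt(T)) = 0.28787125
d2 = d1 - sigma * sqrt(T) = -0.12932175
exp(-rT) = 0.96657150; exp(-qT) = 1.00000000
P = K * exp(-rT) * N(-d2) - S_0 * exp(-qT) * N(-d1)
N(-d1) = 0.38672265; N(-d2) = 0.55144847
P = 107.9100 * 0.96657150 * 0.55144847 - 107.8100 * 1.00000000 * 0.38672265 = 15.8250


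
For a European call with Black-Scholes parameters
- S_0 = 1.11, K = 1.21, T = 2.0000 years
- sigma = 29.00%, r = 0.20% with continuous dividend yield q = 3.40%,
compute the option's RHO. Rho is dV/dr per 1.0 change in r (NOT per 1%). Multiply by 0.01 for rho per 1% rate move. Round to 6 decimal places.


Answer: Rho = 0.684176

Derivation:
d1 = -0.1613187175; d2 = -0.5714406506
phi(d1) = 0.3937849238; exp(-qT) = 0.9342604736; exp(-rT) = 0.9960079893
N(d2) = 0.2838504901
Rho = K*T*exp(-rT)*N(d2) = 1.2100 * 2.0000 * 0.9960079893 * 0.2838504901 = 0.684176


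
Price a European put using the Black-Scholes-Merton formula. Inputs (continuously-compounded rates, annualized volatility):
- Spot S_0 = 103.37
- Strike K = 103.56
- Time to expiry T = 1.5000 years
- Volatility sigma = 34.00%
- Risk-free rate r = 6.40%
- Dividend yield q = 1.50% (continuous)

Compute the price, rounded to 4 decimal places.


d1 = (ln(S/K) + (r - q + 0.5*sigma^2) * T) / (sigma * sqrt(T)) = 0.38030401
d2 = d1 - sigma * sqrt(T) = -0.03610925
exp(-rT) = 0.90846402; exp(-qT) = 0.97775124
P = K * exp(-rT) * N(-d2) - S_0 * exp(-qT) * N(-d1)
N(-d1) = 0.35185988; N(-d2) = 0.51440238
P = 103.5600 * 0.90846402 * 0.51440238 - 103.3700 * 0.97775124 * 0.35185988 = 12.8327

Answer: Price = 12.8327


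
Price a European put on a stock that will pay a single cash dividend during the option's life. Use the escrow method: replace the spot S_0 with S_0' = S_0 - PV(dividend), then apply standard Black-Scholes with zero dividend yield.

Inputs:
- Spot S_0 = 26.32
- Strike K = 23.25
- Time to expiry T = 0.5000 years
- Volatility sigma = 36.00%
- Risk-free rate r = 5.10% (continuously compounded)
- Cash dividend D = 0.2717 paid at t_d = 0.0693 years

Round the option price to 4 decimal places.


Answer: Price = 1.1317

Derivation:
PV(D) = D * exp(-r * t_d) = 0.2717 * 0.99647194 = 0.27074143
S_0' = S_0 - PV(D) = 26.3200 - 0.27074143 = 26.04925857
d1 = (ln(S_0'/K) + (r + sigma^2/2)*T) / (sigma*sqrt(T)) = 0.67404629
d2 = d1 - sigma*sqrt(T) = 0.41948785
exp(-rT) = 0.97482238
N(-d1) = 0.25014094; N(-d2) = 0.33742981
P = K * exp(-rT) * N(-d2) - S_0' * N(-d1) = 23.2500 * 0.97482238 * 0.33742981 - 26.04925857 * 0.25014094 = 1.1317


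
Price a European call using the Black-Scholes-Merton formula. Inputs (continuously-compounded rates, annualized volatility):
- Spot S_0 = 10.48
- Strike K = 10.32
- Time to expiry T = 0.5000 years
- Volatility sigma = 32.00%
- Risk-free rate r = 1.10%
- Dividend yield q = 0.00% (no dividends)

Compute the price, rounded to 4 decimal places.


d1 = (ln(S/K) + (r - q + 0.5*sigma^2) * T) / (sigma * sqrt(T)) = 0.20543626
d2 = d1 - sigma * sqrt(T) = -0.02083791
exp(-rT) = 0.99451510; exp(-qT) = 1.00000000
C = S_0 * exp(-qT) * N(d1) - K * exp(-rT) * N(d2)
N(d1) = 0.58138435; N(d2) = 0.49168748
C = 10.4800 * 1.00000000 * 0.58138435 - 10.3200 * 0.99451510 * 0.49168748 = 1.0465

Answer: Price = 1.0465


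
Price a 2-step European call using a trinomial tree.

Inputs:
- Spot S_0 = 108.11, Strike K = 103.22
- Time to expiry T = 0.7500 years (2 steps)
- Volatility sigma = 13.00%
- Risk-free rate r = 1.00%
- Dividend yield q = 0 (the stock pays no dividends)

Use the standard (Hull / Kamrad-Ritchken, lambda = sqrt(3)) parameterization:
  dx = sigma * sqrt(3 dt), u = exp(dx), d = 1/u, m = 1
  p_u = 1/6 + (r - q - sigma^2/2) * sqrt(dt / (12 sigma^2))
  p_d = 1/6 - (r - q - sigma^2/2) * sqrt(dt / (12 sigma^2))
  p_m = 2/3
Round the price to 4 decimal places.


dt = T/N = 0.375000; dx = sigma*sqrt(3*dt) = 0.137886
u = exp(dx) = 1.147844; d = 1/u = 0.871198
p_u = 0.168774, p_m = 0.666667, p_d = 0.164559
Discount per step: exp(-r*dt) = 0.996257
Stock lattice S(k, j) with j the centered position index:
  k=0: S(0,+0) = 108.1100
  k=1: S(1,-1) = 94.1852; S(1,+0) = 108.1100; S(1,+1) = 124.0935
  k=2: S(2,-2) = 82.0540; S(2,-1) = 94.1852; S(2,+0) = 108.1100; S(2,+1) = 124.0935; S(2,+2) = 142.4400
Terminal payoffs V(N, j) = max(S_T - K, 0):
  V(2,-2) = 0.000000; V(2,-1) = 0.000000; V(2,+0) = 4.890000; V(2,+1) = 20.873467; V(2,+2) = 39.220002
Backward induction: V(k, j) = exp(-r*dt) * [p_u * V(k+1, j+1) + p_m * V(k+1, j) + p_d * V(k+1, j-1)]
  V(1,-1) = exp(-r*dt) * [p_u*4.890000 + p_m*0.000000 + p_d*0.000000] = 0.822218
  V(1,+0) = exp(-r*dt) * [p_u*20.873467 + p_m*4.890000 + p_d*0.000000] = 6.757518
  V(1,+1) = exp(-r*dt) * [p_u*39.220002 + p_m*20.873467 + p_d*4.890000] = 21.259796
  V(0,+0) = exp(-r*dt) * [p_u*21.259796 + p_m*6.757518 + p_d*0.822218] = 8.197626

Answer: Price = V(0,0) = 8.1976


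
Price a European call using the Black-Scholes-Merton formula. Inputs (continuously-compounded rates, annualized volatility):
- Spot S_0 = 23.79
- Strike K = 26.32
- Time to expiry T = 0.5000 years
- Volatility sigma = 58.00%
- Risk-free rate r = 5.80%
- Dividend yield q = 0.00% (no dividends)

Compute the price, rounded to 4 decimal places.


d1 = (ln(S/K) + (r - q + 0.5*sigma^2) * T) / (sigma * sqrt(T)) = 0.02934790
d2 = d1 - sigma * sqrt(T) = -0.38077403
exp(-rT) = 0.97141646; exp(-qT) = 1.00000000
C = S_0 * exp(-qT) * N(d1) - K * exp(-rT) * N(d2)
N(d1) = 0.51170644; N(d2) = 0.35168546
C = 23.7900 * 1.00000000 * 0.51170644 - 26.3200 * 0.97141646 * 0.35168546 = 3.1817

Answer: Price = 3.1817


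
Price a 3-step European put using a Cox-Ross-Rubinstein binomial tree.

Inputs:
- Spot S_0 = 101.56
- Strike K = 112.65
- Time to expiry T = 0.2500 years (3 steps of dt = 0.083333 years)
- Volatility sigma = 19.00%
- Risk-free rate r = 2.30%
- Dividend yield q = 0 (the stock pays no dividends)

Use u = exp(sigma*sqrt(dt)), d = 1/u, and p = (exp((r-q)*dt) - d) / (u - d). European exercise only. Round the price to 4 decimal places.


dt = T/N = 0.083333
u = exp(sigma*sqrt(dt)) = 1.056380; d = 1/u = 0.946629
p = (exp((r-q)*dt) - d) / (u - d) = 0.503772
Discount per step: exp(-r*dt) = 0.998085
Stock lattice S(k, i) with i counting down-moves:
  k=0: S(0,0) = 101.5600
  k=1: S(1,0) = 107.2860; S(1,1) = 96.1396
  k=2: S(2,0) = 113.3348; S(2,1) = 101.5600; S(2,2) = 91.0085
  k=3: S(3,0) = 119.7247; S(3,1) = 107.2860; S(3,2) = 96.1396; S(3,3) = 86.1513
Terminal payoffs V(N, i) = max(K - S_T, 0):
  V(3,0) = 0.000000; V(3,1) = 5.364014; V(3,2) = 16.510383; V(3,3) = 26.498711
Backward induction: V(k, i) = exp(-r*dt) * [p * V(k+1, i) + (1-p) * V(k+1, i+1)].
  V(2,0) = exp(-r*dt) * [p*0.000000 + (1-p)*5.364014] = 2.656678
  V(2,1) = exp(-r*dt) * [p*5.364014 + (1-p)*16.510383] = 10.874294
  V(2,2) = exp(-r*dt) * [p*16.510383 + (1-p)*26.498711] = 21.425767
  V(1,0) = exp(-r*dt) * [p*2.656678 + (1-p)*10.874294] = 6.721596
  V(1,1) = exp(-r*dt) * [p*10.874294 + (1-p)*21.425767] = 16.079384
  V(0,0) = exp(-r*dt) * [p*6.721596 + (1-p)*16.079384] = 11.343432

Answer: Price = V(0,0) = 11.3434


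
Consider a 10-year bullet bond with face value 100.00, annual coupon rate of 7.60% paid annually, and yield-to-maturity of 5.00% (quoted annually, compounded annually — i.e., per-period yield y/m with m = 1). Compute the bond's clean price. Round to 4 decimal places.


Answer: Price = 120.0765

Derivation:
Coupon per period c = face * coupon_rate / m = 7.600000
Periods per year m = 1; per-period yield y/m = 0.050000
Number of cashflows N = 10
Cashflows (t years, CF_t, discount factor 1/(1+y/m)^(m*t), PV):
  t = 1.0000: CF_t = 7.600000, DF = 0.952381, PV = 7.238095
  t = 2.0000: CF_t = 7.600000, DF = 0.907029, PV = 6.893424
  t = 3.0000: CF_t = 7.600000, DF = 0.863838, PV = 6.565166
  t = 4.0000: CF_t = 7.600000, DF = 0.822702, PV = 6.252539
  t = 5.0000: CF_t = 7.600000, DF = 0.783526, PV = 5.954799
  t = 6.0000: CF_t = 7.600000, DF = 0.746215, PV = 5.671237
  t = 7.0000: CF_t = 7.600000, DF = 0.710681, PV = 5.401178
  t = 8.0000: CF_t = 7.600000, DF = 0.676839, PV = 5.143979
  t = 9.0000: CF_t = 7.600000, DF = 0.644609, PV = 4.899028
  t = 10.0000: CF_t = 107.600000, DF = 0.613913, PV = 66.057066
Price P = sum_t PV_t = 120.076511


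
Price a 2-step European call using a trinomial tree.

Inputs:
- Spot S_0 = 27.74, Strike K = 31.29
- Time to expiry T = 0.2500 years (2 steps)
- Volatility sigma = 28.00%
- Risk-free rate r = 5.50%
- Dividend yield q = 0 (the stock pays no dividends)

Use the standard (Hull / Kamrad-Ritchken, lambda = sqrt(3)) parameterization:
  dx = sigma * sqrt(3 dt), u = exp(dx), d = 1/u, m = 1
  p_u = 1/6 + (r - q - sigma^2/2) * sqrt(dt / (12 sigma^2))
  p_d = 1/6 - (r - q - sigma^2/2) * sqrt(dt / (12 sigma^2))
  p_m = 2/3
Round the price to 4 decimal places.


dt = T/N = 0.125000; dx = sigma*sqrt(3*dt) = 0.171464
u = exp(dx) = 1.187042; d = 1/u = 0.842430
p_u = 0.172426, p_m = 0.666667, p_d = 0.160907
Discount per step: exp(-r*dt) = 0.993149
Stock lattice S(k, j) with j the centered position index:
  k=0: S(0,+0) = 27.7400
  k=1: S(1,-1) = 23.3690; S(1,+0) = 27.7400; S(1,+1) = 32.9285
  k=2: S(2,-2) = 19.6868; S(2,-1) = 23.3690; S(2,+0) = 27.7400; S(2,+1) = 32.9285; S(2,+2) = 39.0875
Terminal payoffs V(N, j) = max(S_T - K, 0):
  V(2,-2) = 0.000000; V(2,-1) = 0.000000; V(2,+0) = 0.000000; V(2,+1) = 1.638538; V(2,+2) = 7.797549
Backward induction: V(k, j) = exp(-r*dt) * [p_u * V(k+1, j+1) + p_m * V(k+1, j) + p_d * V(k+1, j-1)]
  V(1,-1) = exp(-r*dt) * [p_u*0.000000 + p_m*0.000000 + p_d*0.000000] = 0.000000
  V(1,+0) = exp(-r*dt) * [p_u*1.638538 + p_m*0.000000 + p_d*0.000000] = 0.280591
  V(1,+1) = exp(-r*dt) * [p_u*7.797549 + p_m*1.638538 + p_d*0.000000] = 2.420162
  V(0,+0) = exp(-r*dt) * [p_u*2.420162 + p_m*0.280591 + p_d*0.000000] = 0.600218

Answer: Price = V(0,0) = 0.6002


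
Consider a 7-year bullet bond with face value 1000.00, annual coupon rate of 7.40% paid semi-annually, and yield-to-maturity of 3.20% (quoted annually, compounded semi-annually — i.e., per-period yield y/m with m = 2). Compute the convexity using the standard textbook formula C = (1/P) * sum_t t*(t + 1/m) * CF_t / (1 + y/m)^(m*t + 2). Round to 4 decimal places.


Answer: Convexity = 38.9966

Derivation:
Coupon per period c = face * coupon_rate / m = 37.000000
Periods per year m = 2; per-period yield y/m = 0.016000
Number of cashflows N = 14
Cashflows (t years, CF_t, discount factor 1/(1+y/m)^(m*t), PV):
  t = 0.5000: CF_t = 37.000000, DF = 0.984252, PV = 36.417323
  t = 1.0000: CF_t = 37.000000, DF = 0.968752, PV = 35.843822
  t = 1.5000: CF_t = 37.000000, DF = 0.953496, PV = 35.279352
  t = 2.0000: CF_t = 37.000000, DF = 0.938480, PV = 34.723772
  t = 2.5000: CF_t = 37.000000, DF = 0.923701, PV = 34.176941
  t = 3.0000: CF_t = 37.000000, DF = 0.909155, PV = 33.638721
  t = 3.5000: CF_t = 37.000000, DF = 0.894837, PV = 33.108977
  t = 4.0000: CF_t = 37.000000, DF = 0.880745, PV = 32.587576
  t = 4.5000: CF_t = 37.000000, DF = 0.866875, PV = 32.074386
  t = 5.0000: CF_t = 37.000000, DF = 0.853224, PV = 31.569278
  t = 5.5000: CF_t = 37.000000, DF = 0.839787, PV = 31.072124
  t = 6.0000: CF_t = 37.000000, DF = 0.826562, PV = 30.582799
  t = 6.5000: CF_t = 37.000000, DF = 0.813545, PV = 30.101180
  t = 7.0000: CF_t = 1037.000000, DF = 0.800734, PV = 830.360812
Price P = sum_t PV_t = 1261.537062
Convexity numerator sum_t t*(t + 1/m) * CF_t / (1+y/m)^(m*t + 2):
  t = 0.5000: term = 17.639676
  t = 1.0000: term = 52.085658
  t = 1.5000: term = 102.530822
  t = 2.0000: term = 168.193606
  t = 2.5000: term = 248.317331
  t = 3.0000: term = 342.169551
  t = 3.5000: term = 449.041405
  t = 4.0000: term = 568.246998
  t = 4.5000: term = 699.122782
  t = 5.0000: term = 841.026969
  t = 5.5000: term = 993.338940
  t = 6.0000: term = 1155.458681
  t = 6.5000: term = 1326.806228
  t = 7.0000: term = 42231.716406
Convexity = (1/P) * sum = 49195.695052 / 1261.537062 = 38.996631


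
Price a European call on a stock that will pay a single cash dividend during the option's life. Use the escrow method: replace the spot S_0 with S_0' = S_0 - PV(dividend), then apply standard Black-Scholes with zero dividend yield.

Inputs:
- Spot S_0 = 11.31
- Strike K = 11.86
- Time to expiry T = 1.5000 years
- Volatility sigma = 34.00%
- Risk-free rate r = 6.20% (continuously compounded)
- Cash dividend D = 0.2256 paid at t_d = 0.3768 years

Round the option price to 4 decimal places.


PV(D) = D * exp(-r * t_d) = 0.2256 * 0.97690917 = 0.22039071
S_0' = S_0 - PV(D) = 11.3100 - 0.22039071 = 11.08960929
d1 = (ln(S_0'/K) + (r + sigma^2/2)*T) / (sigma*sqrt(T)) = 0.27025359
d2 = d1 - sigma*sqrt(T) = -0.14615967
exp(-rT) = 0.91119350
N(d1) = 0.60651742; N(d2) = 0.44189767
C = S_0' * N(d1) - K * exp(-rT) * N(d2) = 11.08960929 * 0.60651742 - 11.8600 * 0.91119350 * 0.44189767 = 1.9506

Answer: Price = 1.9506


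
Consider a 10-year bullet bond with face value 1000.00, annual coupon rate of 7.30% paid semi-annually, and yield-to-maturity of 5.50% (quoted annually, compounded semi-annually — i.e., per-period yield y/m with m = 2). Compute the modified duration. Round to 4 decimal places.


Answer: Modified duration = 7.2592

Derivation:
Coupon per period c = face * coupon_rate / m = 36.500000
Periods per year m = 2; per-period yield y/m = 0.027500
Number of cashflows N = 20
Cashflows (t years, CF_t, discount factor 1/(1+y/m)^(m*t), PV):
  t = 0.5000: CF_t = 36.500000, DF = 0.973236, PV = 35.523114
  t = 1.0000: CF_t = 36.500000, DF = 0.947188, PV = 34.572374
  t = 1.5000: CF_t = 36.500000, DF = 0.921838, PV = 33.647079
  t = 2.0000: CF_t = 36.500000, DF = 0.897166, PV = 32.746549
  t = 2.5000: CF_t = 36.500000, DF = 0.873154, PV = 31.870121
  t = 3.0000: CF_t = 36.500000, DF = 0.849785, PV = 31.017149
  t = 3.5000: CF_t = 36.500000, DF = 0.827041, PV = 30.187007
  t = 4.0000: CF_t = 36.500000, DF = 0.804906, PV = 29.379082
  t = 4.5000: CF_t = 36.500000, DF = 0.783364, PV = 28.592780
  t = 5.0000: CF_t = 36.500000, DF = 0.762398, PV = 27.827524
  t = 5.5000: CF_t = 36.500000, DF = 0.741993, PV = 27.082748
  t = 6.0000: CF_t = 36.500000, DF = 0.722134, PV = 26.357906
  t = 6.5000: CF_t = 36.500000, DF = 0.702807, PV = 25.652463
  t = 7.0000: CF_t = 36.500000, DF = 0.683997, PV = 24.965901
  t = 7.5000: CF_t = 36.500000, DF = 0.665691, PV = 24.297713
  t = 8.0000: CF_t = 36.500000, DF = 0.647874, PV = 23.647410
  t = 8.5000: CF_t = 36.500000, DF = 0.630535, PV = 23.014511
  t = 9.0000: CF_t = 36.500000, DF = 0.613659, PV = 22.398551
  t = 9.5000: CF_t = 36.500000, DF = 0.597235, PV = 21.799076
  t = 10.0000: CF_t = 1036.500000, DF = 0.581251, PV = 602.466212
Price P = sum_t PV_t = 1137.045269
First compute Macaulay numerator sum_t t * PV_t:
  t * PV_t at t = 0.5000: 17.761557
  t * PV_t at t = 1.0000: 34.572374
  t * PV_t at t = 1.5000: 50.470619
  t * PV_t at t = 2.0000: 65.493099
  t * PV_t at t = 2.5000: 79.675302
  t * PV_t at t = 3.0000: 93.051448
  t * PV_t at t = 3.5000: 105.654523
  t * PV_t at t = 4.0000: 117.516328
  t * PV_t at t = 4.5000: 128.667512
  t * PV_t at t = 5.0000: 139.137618
  t * PV_t at t = 5.5000: 148.955114
  t * PV_t at t = 6.0000: 158.147433
  t * PV_t at t = 6.5000: 166.741009
  t * PV_t at t = 7.0000: 174.761304
  t * PV_t at t = 7.5000: 182.232851
  t * PV_t at t = 8.0000: 189.179278
  t * PV_t at t = 8.5000: 195.623341
  t * PV_t at t = 9.0000: 201.586955
  t * PV_t at t = 9.5000: 207.091221
  t * PV_t at t = 10.0000: 6024.662120
Macaulay duration D = 8480.981005 / 1137.045269 = 7.458789
Modified duration = D / (1 + y/m) = 7.458789 / (1 + 0.027500) = 7.259162


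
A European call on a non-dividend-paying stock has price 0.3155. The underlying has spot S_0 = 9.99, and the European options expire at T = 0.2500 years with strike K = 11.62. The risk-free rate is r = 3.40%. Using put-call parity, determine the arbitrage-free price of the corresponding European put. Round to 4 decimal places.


Answer: Put price = 1.8471

Derivation:
Put-call parity: C - P = S_0 * exp(-qT) - K * exp(-rT).
S_0 * exp(-qT) = 9.9900 * 1.00000000 = 9.99000000
K * exp(-rT) = 11.6200 * 0.99153602 = 11.52164859
P = C - S*exp(-qT) + K*exp(-rT)
P = 0.3155 - 9.99000000 + 11.52164859 = 1.8471


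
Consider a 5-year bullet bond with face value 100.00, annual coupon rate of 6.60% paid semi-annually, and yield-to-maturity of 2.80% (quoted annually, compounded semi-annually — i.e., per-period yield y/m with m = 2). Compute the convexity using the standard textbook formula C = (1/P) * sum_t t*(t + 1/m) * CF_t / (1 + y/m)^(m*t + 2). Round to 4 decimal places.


Answer: Convexity = 22.4848

Derivation:
Coupon per period c = face * coupon_rate / m = 3.300000
Periods per year m = 2; per-period yield y/m = 0.014000
Number of cashflows N = 10
Cashflows (t years, CF_t, discount factor 1/(1+y/m)^(m*t), PV):
  t = 0.5000: CF_t = 3.300000, DF = 0.986193, PV = 3.254438
  t = 1.0000: CF_t = 3.300000, DF = 0.972577, PV = 3.209505
  t = 1.5000: CF_t = 3.300000, DF = 0.959149, PV = 3.165192
  t = 2.0000: CF_t = 3.300000, DF = 0.945906, PV = 3.121491
  t = 2.5000: CF_t = 3.300000, DF = 0.932847, PV = 3.078394
  t = 3.0000: CF_t = 3.300000, DF = 0.919967, PV = 3.035891
  t = 3.5000: CF_t = 3.300000, DF = 0.907265, PV = 2.993976
  t = 4.0000: CF_t = 3.300000, DF = 0.894739, PV = 2.952639
  t = 4.5000: CF_t = 3.300000, DF = 0.882386, PV = 2.911872
  t = 5.0000: CF_t = 103.300000, DF = 0.870203, PV = 89.891944
Price P = sum_t PV_t = 117.615341
Convexity numerator sum_t t*(t + 1/m) * CF_t / (1+y/m)^(m*t + 2):
  t = 0.5000: term = 1.582596
  t = 1.0000: term = 4.682237
  t = 1.5000: term = 9.235181
  t = 2.0000: term = 15.179456
  t = 2.5000: term = 22.454817
  t = 3.0000: term = 31.002706
  t = 3.5000: term = 40.766214
  t = 4.0000: term = 51.690043
  t = 4.5000: term = 63.720467
  t = 5.0000: term = 2404.238544
Convexity = (1/P) * sum = 2644.552262 / 117.615341 = 22.484756
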